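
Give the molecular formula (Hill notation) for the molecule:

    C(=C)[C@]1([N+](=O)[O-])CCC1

Heavy atoms from the SMILES: 6 C, 1 N, 2 O.
Implicit hydrogens by atom environment:
  4 × C: 2 H each → 8
  1 × C: 1 H
  1 × C: no H
  1 × N (charge +1): no H
  1 × O: no H
  1 × O (charge -1): no H
  Total hydrogens = 9.
Molecular formula: C6H9NO2

C6H9NO2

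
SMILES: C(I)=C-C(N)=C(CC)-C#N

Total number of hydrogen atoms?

Hydrogens are implicit in SMILES; fill each atom to its normal valence:
  3 × C: no H
  2 × C: 1 H each → 2
  1 × C: 3 H
  1 × C: 2 H
  1 × I: no H
  1 × N: 2 H
  1 × N: no H
  Total hydrogens = 9.

9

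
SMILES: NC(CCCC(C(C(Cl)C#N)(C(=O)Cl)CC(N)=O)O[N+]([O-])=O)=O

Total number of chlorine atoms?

2

The symbol for chlorine appears 2 times in the SMILES.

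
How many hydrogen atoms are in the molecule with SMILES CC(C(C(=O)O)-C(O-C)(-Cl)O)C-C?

Hydrogens are implicit in SMILES; fill each atom to its normal valence:
  3 × C: 3 H each → 9
  2 × C: 1 H each → 2
  2 × C: no H
  2 × O: 1 H each → 2
  2 × O: no H
  1 × C: 2 H
  1 × Cl: no H
  Total hydrogens = 15.

15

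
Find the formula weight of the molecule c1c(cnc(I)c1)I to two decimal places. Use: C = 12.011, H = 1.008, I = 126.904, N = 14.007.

330.89

Molecular formula: C5H3I2N.
M = 5×12.011 + 3×1.008 + 2×126.904 + 1×14.007 = 330.89 g/mol.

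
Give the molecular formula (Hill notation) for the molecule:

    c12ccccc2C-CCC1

Heavy atoms from the SMILES: 10 C.
Implicit hydrogens by atom environment:
  4 × C: 2 H each → 8
  4 × C (aromatic): 1 H each → 4
  2 × C (aromatic): no H
  Total hydrogens = 12.
Molecular formula: C10H12

C10H12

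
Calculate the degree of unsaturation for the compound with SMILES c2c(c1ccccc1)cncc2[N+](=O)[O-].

9

Molecular formula from the SMILES: C11H8N2O2.
DoU = (2C + 2 + N − H − X)/2 = (2·11 + 2 + 2 − 8 − 0)/2 = 18/2 = 9.
(Structurally: 2 ring(s) + 7 π bond(s) = 9.)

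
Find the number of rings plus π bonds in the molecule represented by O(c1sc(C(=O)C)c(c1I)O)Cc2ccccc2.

8

Molecular formula from the SMILES: C13H11IO3S.
DoU = (2C + 2 + N − H − X)/2 = (2·13 + 2 + 0 − 11 − 1)/2 = 16/2 = 8.
(Structurally: 2 ring(s) + 6 π bond(s) = 8.)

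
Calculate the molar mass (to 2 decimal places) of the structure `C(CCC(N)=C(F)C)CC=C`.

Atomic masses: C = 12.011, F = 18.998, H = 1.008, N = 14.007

Molecular formula: C9H16FN.
M = 9×12.011 + 1×18.998 + 16×1.008 + 1×14.007 = 157.23 g/mol.

157.23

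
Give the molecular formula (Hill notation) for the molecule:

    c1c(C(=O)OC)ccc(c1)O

Heavy atoms from the SMILES: 8 C, 3 O.
Implicit hydrogens by atom environment:
  4 × C (aromatic): 1 H each → 4
  2 × C (aromatic): no H
  2 × O: no H
  1 × C: 3 H
  1 × C: no H
  1 × O: 1 H
  Total hydrogens = 8.
Molecular formula: C8H8O3

C8H8O3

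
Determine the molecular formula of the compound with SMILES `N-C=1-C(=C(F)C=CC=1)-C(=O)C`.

C8H8FNO

Heavy atoms from the SMILES: 8 C, 1 F, 1 N, 1 O.
Implicit hydrogens by atom environment:
  3 × C (aromatic): 1 H each → 3
  3 × C (aromatic): no H
  1 × C: 3 H
  1 × C: no H
  1 × F: no H
  1 × N: 2 H
  1 × O: no H
  Total hydrogens = 8.
Molecular formula: C8H8FNO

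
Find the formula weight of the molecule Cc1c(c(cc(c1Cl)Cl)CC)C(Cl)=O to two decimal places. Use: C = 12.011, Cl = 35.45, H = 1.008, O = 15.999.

Molecular formula: C10H9Cl3O.
M = 10×12.011 + 3×35.45 + 9×1.008 + 1×15.999 = 251.53 g/mol.

251.53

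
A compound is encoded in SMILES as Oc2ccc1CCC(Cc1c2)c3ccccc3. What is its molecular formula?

C16H16O

Heavy atoms from the SMILES: 16 C, 1 O.
Implicit hydrogens by atom environment:
  8 × C (aromatic): 1 H each → 8
  4 × C (aromatic): no H
  3 × C: 2 H each → 6
  1 × C: 1 H
  1 × O: 1 H
  Total hydrogens = 16.
Molecular formula: C16H16O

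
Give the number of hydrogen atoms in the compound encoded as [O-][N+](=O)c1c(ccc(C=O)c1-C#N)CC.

Hydrogens are implicit in SMILES; fill each atom to its normal valence:
  4 × C (aromatic): no H
  2 × C (aromatic): 1 H each → 2
  2 × O: no H
  1 × C: 3 H
  1 × C: 2 H
  1 × C: 1 H
  1 × C: no H
  1 × N (charge +1): no H
  1 × N: no H
  1 × O (charge -1): no H
  Total hydrogens = 8.

8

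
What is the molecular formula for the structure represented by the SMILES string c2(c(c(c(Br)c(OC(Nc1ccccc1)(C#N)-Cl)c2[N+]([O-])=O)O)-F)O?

Heavy atoms from the SMILES: 1 Br, 14 C, 1 Cl, 1 F, 3 N, 5 O.
Implicit hydrogens by atom environment:
  7 × C (aromatic): no H
  5 × C (aromatic): 1 H each → 5
  2 × C: no H
  2 × O: 1 H each → 2
  2 × O: no H
  1 × Br: no H
  1 × Cl: no H
  1 × F: no H
  1 × N: 1 H
  1 × N (charge +1): no H
  1 × N: no H
  1 × O (charge -1): no H
  Total hydrogens = 8.
Molecular formula: C14H8BrClFN3O5

C14H8BrClFN3O5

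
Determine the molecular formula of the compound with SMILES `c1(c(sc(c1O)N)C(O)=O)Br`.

Heavy atoms from the SMILES: 1 Br, 5 C, 1 N, 3 O, 1 S.
Implicit hydrogens by atom environment:
  4 × C (aromatic): no H
  2 × O: 1 H each → 2
  1 × Br: no H
  1 × C: no H
  1 × N: 2 H
  1 × O: no H
  1 × S (aromatic): no H
  Total hydrogens = 4.
Molecular formula: C5H4BrNO3S

C5H4BrNO3S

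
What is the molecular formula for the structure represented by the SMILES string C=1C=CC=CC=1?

Heavy atoms from the SMILES: 6 C.
Implicit hydrogens by atom environment:
  6 × C (aromatic): 1 H each → 6
  Total hydrogens = 6.
Molecular formula: C6H6

C6H6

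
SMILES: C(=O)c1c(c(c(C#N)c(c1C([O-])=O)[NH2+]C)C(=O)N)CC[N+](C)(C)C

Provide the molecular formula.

C16H21N4O4+

Heavy atoms from the SMILES: 16 C, 4 N, 4 O.
Implicit hydrogens by atom environment:
  6 × C (aromatic): no H
  4 × C: 3 H each → 12
  3 × C: no H
  3 × O: no H
  2 × C: 2 H each → 4
  1 × C: 1 H
  1 × N (charge +1): 2 H
  1 × N: 2 H
  1 × N: no H
  1 × N (charge +1): no H
  1 × O (charge -1): no H
  Total hydrogens = 21.
Net charge +1.
Molecular formula: C16H21N4O4+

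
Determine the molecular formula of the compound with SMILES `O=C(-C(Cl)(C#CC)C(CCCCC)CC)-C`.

C14H23ClO

Heavy atoms from the SMILES: 14 C, 1 Cl, 1 O.
Implicit hydrogens by atom environment:
  5 × C: 2 H each → 10
  4 × C: 3 H each → 12
  4 × C: no H
  1 × C: 1 H
  1 × Cl: no H
  1 × O: no H
  Total hydrogens = 23.
Molecular formula: C14H23ClO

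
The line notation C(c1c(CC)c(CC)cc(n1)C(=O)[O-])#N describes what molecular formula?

Heavy atoms from the SMILES: 11 C, 2 N, 2 O.
Implicit hydrogens by atom environment:
  4 × C (aromatic): no H
  2 × C: 3 H each → 6
  2 × C: 2 H each → 4
  2 × C: no H
  1 × C (aromatic): 1 H
  1 × N (aromatic): no H
  1 × N: no H
  1 × O: no H
  1 × O (charge -1): no H
  Total hydrogens = 11.
Net charge -1.
Molecular formula: C11H11N2O2-

C11H11N2O2-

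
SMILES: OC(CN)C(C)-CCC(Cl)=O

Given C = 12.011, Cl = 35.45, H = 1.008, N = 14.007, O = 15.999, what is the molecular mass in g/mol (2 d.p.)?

179.64

Molecular formula: C7H14ClNO2.
M = 7×12.011 + 1×35.45 + 14×1.008 + 1×14.007 + 2×15.999 = 179.64 g/mol.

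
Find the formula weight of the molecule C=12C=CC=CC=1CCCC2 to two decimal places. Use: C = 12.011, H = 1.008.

132.21

Molecular formula: C10H12.
M = 10×12.011 + 12×1.008 = 132.21 g/mol.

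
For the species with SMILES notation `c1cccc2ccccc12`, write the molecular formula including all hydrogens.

C10H8

Heavy atoms from the SMILES: 10 C.
Implicit hydrogens by atom environment:
  8 × C (aromatic): 1 H each → 8
  2 × C (aromatic): no H
  Total hydrogens = 8.
Molecular formula: C10H8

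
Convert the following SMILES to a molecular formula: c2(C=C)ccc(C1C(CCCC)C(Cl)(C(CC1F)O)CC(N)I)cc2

C20H28ClFINO

Heavy atoms from the SMILES: 20 C, 1 Cl, 1 F, 1 I, 1 N, 1 O.
Implicit hydrogens by atom environment:
  6 × C: 2 H each → 12
  6 × C: 1 H each → 6
  4 × C (aromatic): 1 H each → 4
  2 × C (aromatic): no H
  1 × C: 3 H
  1 × C: no H
  1 × Cl: no H
  1 × F: no H
  1 × I: no H
  1 × N: 2 H
  1 × O: 1 H
  Total hydrogens = 28.
Molecular formula: C20H28ClFINO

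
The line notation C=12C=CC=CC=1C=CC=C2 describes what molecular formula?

Heavy atoms from the SMILES: 10 C.
Implicit hydrogens by atom environment:
  8 × C (aromatic): 1 H each → 8
  2 × C (aromatic): no H
  Total hydrogens = 8.
Molecular formula: C10H8

C10H8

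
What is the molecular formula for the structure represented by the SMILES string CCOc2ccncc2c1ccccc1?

Heavy atoms from the SMILES: 13 C, 1 N, 1 O.
Implicit hydrogens by atom environment:
  8 × C (aromatic): 1 H each → 8
  3 × C (aromatic): no H
  1 × C: 3 H
  1 × C: 2 H
  1 × N (aromatic): no H
  1 × O: no H
  Total hydrogens = 13.
Molecular formula: C13H13NO

C13H13NO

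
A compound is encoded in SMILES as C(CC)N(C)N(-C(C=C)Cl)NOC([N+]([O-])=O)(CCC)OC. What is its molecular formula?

C12H25ClN4O4

Heavy atoms from the SMILES: 12 C, 1 Cl, 4 N, 4 O.
Implicit hydrogens by atom environment:
  5 × C: 2 H each → 10
  4 × C: 3 H each → 12
  3 × O: no H
  2 × C: 1 H each → 2
  2 × N: no H
  1 × C: no H
  1 × Cl: no H
  1 × N: 1 H
  1 × N (charge +1): no H
  1 × O (charge -1): no H
  Total hydrogens = 25.
Molecular formula: C12H25ClN4O4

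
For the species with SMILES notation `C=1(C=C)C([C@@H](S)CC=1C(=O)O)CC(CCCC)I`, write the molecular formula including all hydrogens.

Heavy atoms from the SMILES: 14 C, 1 I, 2 O, 1 S.
Implicit hydrogens by atom environment:
  6 × C: 2 H each → 12
  4 × C: 1 H each → 4
  3 × C: no H
  1 × C: 3 H
  1 × I: no H
  1 × O: 1 H
  1 × O: no H
  1 × S: 1 H
  Total hydrogens = 21.
Molecular formula: C14H21IO2S

C14H21IO2S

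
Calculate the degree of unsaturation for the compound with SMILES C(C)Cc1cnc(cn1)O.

Molecular formula from the SMILES: C7H10N2O.
DoU = (2C + 2 + N − H − X)/2 = (2·7 + 2 + 2 − 10 − 0)/2 = 8/2 = 4.
(Structurally: 1 ring(s) + 3 π bond(s) = 4.)

4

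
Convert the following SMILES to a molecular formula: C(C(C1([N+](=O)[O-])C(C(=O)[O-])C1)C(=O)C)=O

C8H8NO6-

Heavy atoms from the SMILES: 8 C, 1 N, 6 O.
Implicit hydrogens by atom environment:
  4 × O: no H
  3 × C: 1 H each → 3
  3 × C: no H
  2 × O (charge -1): no H
  1 × C: 3 H
  1 × C: 2 H
  1 × N (charge +1): no H
  Total hydrogens = 8.
Net charge -1.
Molecular formula: C8H8NO6-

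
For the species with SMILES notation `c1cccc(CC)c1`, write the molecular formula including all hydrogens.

C8H10

Heavy atoms from the SMILES: 8 C.
Implicit hydrogens by atom environment:
  5 × C (aromatic): 1 H each → 5
  1 × C: 3 H
  1 × C: 2 H
  1 × C (aromatic): no H
  Total hydrogens = 10.
Molecular formula: C8H10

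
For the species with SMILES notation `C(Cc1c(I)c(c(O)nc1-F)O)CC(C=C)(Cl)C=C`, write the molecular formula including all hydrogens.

C13H14ClFINO2

Heavy atoms from the SMILES: 13 C, 1 Cl, 1 F, 1 I, 1 N, 2 O.
Implicit hydrogens by atom environment:
  5 × C: 2 H each → 10
  5 × C (aromatic): no H
  2 × C: 1 H each → 2
  2 × O: 1 H each → 2
  1 × C: no H
  1 × Cl: no H
  1 × F: no H
  1 × I: no H
  1 × N (aromatic): no H
  Total hydrogens = 14.
Molecular formula: C13H14ClFINO2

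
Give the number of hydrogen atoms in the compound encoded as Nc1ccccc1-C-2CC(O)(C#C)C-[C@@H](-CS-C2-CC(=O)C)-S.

Hydrogens are implicit in SMILES; fill each atom to its normal valence:
  4 × C: 2 H each → 8
  4 × C: 1 H each → 4
  4 × C (aromatic): 1 H each → 4
  3 × C: no H
  2 × C (aromatic): no H
  1 × C: 3 H
  1 × N: 2 H
  1 × O: 1 H
  1 × O: no H
  1 × S: 1 H
  1 × S: no H
  Total hydrogens = 23.

23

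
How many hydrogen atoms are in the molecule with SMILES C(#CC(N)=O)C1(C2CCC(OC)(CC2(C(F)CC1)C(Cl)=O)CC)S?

23

Hydrogens are implicit in SMILES; fill each atom to its normal valence:
  7 × C: no H
  6 × C: 2 H each → 12
  3 × O: no H
  2 × C: 3 H each → 6
  2 × C: 1 H each → 2
  1 × Cl: no H
  1 × F: no H
  1 × N: 2 H
  1 × S: 1 H
  Total hydrogens = 23.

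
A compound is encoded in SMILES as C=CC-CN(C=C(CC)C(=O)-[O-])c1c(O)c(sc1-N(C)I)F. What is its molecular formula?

Heavy atoms from the SMILES: 14 C, 1 F, 1 I, 2 N, 3 O, 1 S.
Implicit hydrogens by atom environment:
  4 × C: 2 H each → 8
  4 × C (aromatic): no H
  2 × C: 3 H each → 6
  2 × C: 1 H each → 2
  2 × C: no H
  2 × N: no H
  1 × F: no H
  1 × I: no H
  1 × O: 1 H
  1 × O: no H
  1 × O (charge -1): no H
  1 × S (aromatic): no H
  Total hydrogens = 17.
Net charge -1.
Molecular formula: C14H17FIN2O3S-

C14H17FIN2O3S-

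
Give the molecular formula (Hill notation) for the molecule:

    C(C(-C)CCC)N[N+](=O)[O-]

C6H14N2O2

Heavy atoms from the SMILES: 6 C, 2 N, 2 O.
Implicit hydrogens by atom environment:
  3 × C: 2 H each → 6
  2 × C: 3 H each → 6
  1 × C: 1 H
  1 × N: 1 H
  1 × N (charge +1): no H
  1 × O: no H
  1 × O (charge -1): no H
  Total hydrogens = 14.
Molecular formula: C6H14N2O2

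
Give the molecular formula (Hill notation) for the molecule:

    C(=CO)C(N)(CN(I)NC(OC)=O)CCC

Heavy atoms from the SMILES: 9 C, 1 I, 3 N, 3 O.
Implicit hydrogens by atom environment:
  3 × C: 2 H each → 6
  2 × C: 3 H each → 6
  2 × C: 1 H each → 2
  2 × C: no H
  2 × O: no H
  1 × I: no H
  1 × N: 2 H
  1 × N: 1 H
  1 × N: no H
  1 × O: 1 H
  Total hydrogens = 18.
Molecular formula: C9H18IN3O3

C9H18IN3O3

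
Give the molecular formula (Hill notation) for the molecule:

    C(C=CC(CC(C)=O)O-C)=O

C8H12O3

Heavy atoms from the SMILES: 8 C, 3 O.
Implicit hydrogens by atom environment:
  4 × C: 1 H each → 4
  3 × O: no H
  2 × C: 3 H each → 6
  1 × C: 2 H
  1 × C: no H
  Total hydrogens = 12.
Molecular formula: C8H12O3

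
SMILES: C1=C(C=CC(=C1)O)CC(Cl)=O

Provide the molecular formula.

C8H7ClO2

Heavy atoms from the SMILES: 8 C, 1 Cl, 2 O.
Implicit hydrogens by atom environment:
  4 × C (aromatic): 1 H each → 4
  2 × C (aromatic): no H
  1 × C: 2 H
  1 × C: no H
  1 × Cl: no H
  1 × O: 1 H
  1 × O: no H
  Total hydrogens = 7.
Molecular formula: C8H7ClO2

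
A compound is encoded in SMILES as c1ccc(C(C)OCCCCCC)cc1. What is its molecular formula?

C14H22O

Heavy atoms from the SMILES: 14 C, 1 O.
Implicit hydrogens by atom environment:
  5 × C: 2 H each → 10
  5 × C (aromatic): 1 H each → 5
  2 × C: 3 H each → 6
  1 × C: 1 H
  1 × C (aromatic): no H
  1 × O: no H
  Total hydrogens = 22.
Molecular formula: C14H22O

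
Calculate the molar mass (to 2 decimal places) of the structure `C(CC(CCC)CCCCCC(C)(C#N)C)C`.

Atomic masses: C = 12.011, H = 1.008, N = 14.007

Molecular formula: C16H31N.
M = 16×12.011 + 31×1.008 + 1×14.007 = 237.43 g/mol.

237.43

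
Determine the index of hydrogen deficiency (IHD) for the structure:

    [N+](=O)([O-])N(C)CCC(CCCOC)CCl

1

Molecular formula from the SMILES: C9H19ClN2O3.
DoU = (2C + 2 + N − H − X)/2 = (2·9 + 2 + 2 − 19 − 1)/2 = 2/2 = 1.
(Structurally: 0 ring(s) + 1 π bond(s) = 1.)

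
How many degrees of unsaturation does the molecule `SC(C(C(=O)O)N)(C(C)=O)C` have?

Molecular formula from the SMILES: C6H11NO3S.
DoU = (2C + 2 + N − H − X)/2 = (2·6 + 2 + 1 − 11 − 0)/2 = 4/2 = 2.
(Structurally: 0 ring(s) + 2 π bond(s) = 2.)

2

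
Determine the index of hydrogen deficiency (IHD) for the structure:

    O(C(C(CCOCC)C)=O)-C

1

Molecular formula from the SMILES: C8H16O3.
DoU = (2C + 2 + N − H − X)/2 = (2·8 + 2 + 0 − 16 − 0)/2 = 2/2 = 1.
(Structurally: 0 ring(s) + 1 π bond(s) = 1.)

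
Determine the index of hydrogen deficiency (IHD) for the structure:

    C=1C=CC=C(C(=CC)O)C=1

5

Molecular formula from the SMILES: C9H10O.
DoU = (2C + 2 + N − H − X)/2 = (2·9 + 2 + 0 − 10 − 0)/2 = 10/2 = 5.
(Structurally: 1 ring(s) + 4 π bond(s) = 5.)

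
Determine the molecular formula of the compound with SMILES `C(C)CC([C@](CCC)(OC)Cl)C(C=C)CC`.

C14H27ClO

Heavy atoms from the SMILES: 14 C, 1 Cl, 1 O.
Implicit hydrogens by atom environment:
  6 × C: 2 H each → 12
  4 × C: 3 H each → 12
  3 × C: 1 H each → 3
  1 × C: no H
  1 × Cl: no H
  1 × O: no H
  Total hydrogens = 27.
Molecular formula: C14H27ClO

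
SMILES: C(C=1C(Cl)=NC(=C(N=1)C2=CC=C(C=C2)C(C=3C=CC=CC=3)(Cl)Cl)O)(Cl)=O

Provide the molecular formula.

Heavy atoms from the SMILES: 18 C, 4 Cl, 2 N, 2 O.
Implicit hydrogens by atom environment:
  9 × C (aromatic): 1 H each → 9
  7 × C (aromatic): no H
  4 × Cl: no H
  2 × C: no H
  2 × N (aromatic): no H
  1 × O: 1 H
  1 × O: no H
  Total hydrogens = 10.
Molecular formula: C18H10Cl4N2O2

C18H10Cl4N2O2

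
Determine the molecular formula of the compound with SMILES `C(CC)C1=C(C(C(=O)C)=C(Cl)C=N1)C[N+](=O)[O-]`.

C11H13ClN2O3

Heavy atoms from the SMILES: 11 C, 1 Cl, 2 N, 3 O.
Implicit hydrogens by atom environment:
  4 × C (aromatic): no H
  3 × C: 2 H each → 6
  2 × C: 3 H each → 6
  2 × O: no H
  1 × C (aromatic): 1 H
  1 × C: no H
  1 × Cl: no H
  1 × N (aromatic): no H
  1 × N (charge +1): no H
  1 × O (charge -1): no H
  Total hydrogens = 13.
Molecular formula: C11H13ClN2O3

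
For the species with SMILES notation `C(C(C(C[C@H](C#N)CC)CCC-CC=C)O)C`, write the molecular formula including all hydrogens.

Heavy atoms from the SMILES: 15 C, 1 N, 1 O.
Implicit hydrogens by atom environment:
  8 × C: 2 H each → 16
  4 × C: 1 H each → 4
  2 × C: 3 H each → 6
  1 × C: no H
  1 × N: no H
  1 × O: 1 H
  Total hydrogens = 27.
Molecular formula: C15H27NO

C15H27NO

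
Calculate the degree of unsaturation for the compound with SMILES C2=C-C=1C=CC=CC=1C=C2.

7

Molecular formula from the SMILES: C10H8.
DoU = (2C + 2 + N − H − X)/2 = (2·10 + 2 + 0 − 8 − 0)/2 = 14/2 = 7.
(Structurally: 2 ring(s) + 5 π bond(s) = 7.)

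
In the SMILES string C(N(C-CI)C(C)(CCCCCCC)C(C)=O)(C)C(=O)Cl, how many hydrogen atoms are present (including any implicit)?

Hydrogens are implicit in SMILES; fill each atom to its normal valence:
  8 × C: 2 H each → 16
  4 × C: 3 H each → 12
  3 × C: no H
  2 × O: no H
  1 × C: 1 H
  1 × Cl: no H
  1 × I: no H
  1 × N: no H
  Total hydrogens = 29.

29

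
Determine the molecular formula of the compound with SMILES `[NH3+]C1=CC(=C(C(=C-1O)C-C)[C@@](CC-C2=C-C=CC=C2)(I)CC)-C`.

C20H27INO+

Heavy atoms from the SMILES: 20 C, 1 I, 1 N, 1 O.
Implicit hydrogens by atom environment:
  6 × C (aromatic): 1 H each → 6
  6 × C (aromatic): no H
  4 × C: 2 H each → 8
  3 × C: 3 H each → 9
  1 × C: no H
  1 × I: no H
  1 × N (charge +1): 3 H
  1 × O: 1 H
  Total hydrogens = 27.
Net charge +1.
Molecular formula: C20H27INO+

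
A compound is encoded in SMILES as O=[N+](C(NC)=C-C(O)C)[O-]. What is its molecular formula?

Heavy atoms from the SMILES: 5 C, 2 N, 3 O.
Implicit hydrogens by atom environment:
  2 × C: 3 H each → 6
  2 × C: 1 H each → 2
  1 × C: no H
  1 × N: 1 H
  1 × N (charge +1): no H
  1 × O: 1 H
  1 × O: no H
  1 × O (charge -1): no H
  Total hydrogens = 10.
Molecular formula: C5H10N2O3

C5H10N2O3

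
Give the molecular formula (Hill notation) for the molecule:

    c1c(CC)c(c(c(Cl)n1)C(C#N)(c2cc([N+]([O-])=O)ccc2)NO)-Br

C15H12BrClN4O3

Heavy atoms from the SMILES: 1 Br, 15 C, 1 Cl, 4 N, 3 O.
Implicit hydrogens by atom environment:
  6 × C (aromatic): no H
  5 × C (aromatic): 1 H each → 5
  2 × C: no H
  1 × Br: no H
  1 × C: 3 H
  1 × C: 2 H
  1 × Cl: no H
  1 × N: 1 H
  1 × N (aromatic): no H
  1 × N: no H
  1 × N (charge +1): no H
  1 × O: 1 H
  1 × O: no H
  1 × O (charge -1): no H
  Total hydrogens = 12.
Molecular formula: C15H12BrClN4O3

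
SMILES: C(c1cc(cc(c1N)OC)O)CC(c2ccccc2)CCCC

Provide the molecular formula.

Heavy atoms from the SMILES: 20 C, 1 N, 2 O.
Implicit hydrogens by atom environment:
  7 × C (aromatic): 1 H each → 7
  5 × C: 2 H each → 10
  5 × C (aromatic): no H
  2 × C: 3 H each → 6
  1 × C: 1 H
  1 × N: 2 H
  1 × O: 1 H
  1 × O: no H
  Total hydrogens = 27.
Molecular formula: C20H27NO2

C20H27NO2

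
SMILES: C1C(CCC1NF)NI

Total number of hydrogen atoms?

Hydrogens are implicit in SMILES; fill each atom to its normal valence:
  3 × C: 2 H each → 6
  2 × C: 1 H each → 2
  2 × N: 1 H each → 2
  1 × F: no H
  1 × I: no H
  Total hydrogens = 10.

10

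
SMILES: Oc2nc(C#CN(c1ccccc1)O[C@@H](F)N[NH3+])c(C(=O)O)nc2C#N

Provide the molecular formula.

Heavy atoms from the SMILES: 15 C, 1 F, 6 N, 4 O.
Implicit hydrogens by atom environment:
  5 × C (aromatic): 1 H each → 5
  5 × C (aromatic): no H
  4 × C: no H
  2 × N (aromatic): no H
  2 × N: no H
  2 × O: 1 H each → 2
  2 × O: no H
  1 × C: 1 H
  1 × F: no H
  1 × N (charge +1): 3 H
  1 × N: 1 H
  Total hydrogens = 12.
Net charge +1.
Molecular formula: C15H12FN6O4+

C15H12FN6O4+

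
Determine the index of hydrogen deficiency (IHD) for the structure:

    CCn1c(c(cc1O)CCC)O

Molecular formula from the SMILES: C9H15NO2.
DoU = (2C + 2 + N − H − X)/2 = (2·9 + 2 + 1 − 15 − 0)/2 = 6/2 = 3.
(Structurally: 1 ring(s) + 2 π bond(s) = 3.)

3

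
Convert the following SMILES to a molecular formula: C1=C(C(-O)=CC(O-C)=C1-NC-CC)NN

Heavy atoms from the SMILES: 10 C, 3 N, 2 O.
Implicit hydrogens by atom environment:
  4 × C (aromatic): no H
  2 × C: 3 H each → 6
  2 × C: 2 H each → 4
  2 × C (aromatic): 1 H each → 2
  2 × N: 1 H each → 2
  1 × N: 2 H
  1 × O: 1 H
  1 × O: no H
  Total hydrogens = 17.
Molecular formula: C10H17N3O2

C10H17N3O2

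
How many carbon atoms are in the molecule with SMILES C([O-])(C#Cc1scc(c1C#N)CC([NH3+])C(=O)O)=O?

The symbol for carbon appears 11 times in the SMILES. Lowercase c denotes aromatic carbon and counts toward C.

11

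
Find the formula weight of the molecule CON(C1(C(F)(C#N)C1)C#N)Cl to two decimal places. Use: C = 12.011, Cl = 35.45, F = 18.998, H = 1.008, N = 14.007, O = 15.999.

189.57

Molecular formula: C6H5ClFN3O.
M = 6×12.011 + 1×35.45 + 1×18.998 + 5×1.008 + 3×14.007 + 1×15.999 = 189.57 g/mol.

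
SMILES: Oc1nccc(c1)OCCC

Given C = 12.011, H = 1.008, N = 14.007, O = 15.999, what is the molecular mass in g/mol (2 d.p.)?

Molecular formula: C8H11NO2.
M = 8×12.011 + 11×1.008 + 1×14.007 + 2×15.999 = 153.18 g/mol.

153.18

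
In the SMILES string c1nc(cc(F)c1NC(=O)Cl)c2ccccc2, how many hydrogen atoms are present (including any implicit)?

Hydrogens are implicit in SMILES; fill each atom to its normal valence:
  7 × C (aromatic): 1 H each → 7
  4 × C (aromatic): no H
  1 × C: no H
  1 × Cl: no H
  1 × F: no H
  1 × N: 1 H
  1 × N (aromatic): no H
  1 × O: no H
  Total hydrogens = 8.

8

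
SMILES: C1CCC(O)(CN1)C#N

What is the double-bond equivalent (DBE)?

3

Molecular formula from the SMILES: C6H10N2O.
DoU = (2C + 2 + N − H − X)/2 = (2·6 + 2 + 2 − 10 − 0)/2 = 6/2 = 3.
(Structurally: 1 ring(s) + 2 π bond(s) = 3.)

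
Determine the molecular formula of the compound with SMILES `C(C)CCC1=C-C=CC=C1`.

Heavy atoms from the SMILES: 10 C.
Implicit hydrogens by atom environment:
  5 × C (aromatic): 1 H each → 5
  3 × C: 2 H each → 6
  1 × C: 3 H
  1 × C (aromatic): no H
  Total hydrogens = 14.
Molecular formula: C10H14

C10H14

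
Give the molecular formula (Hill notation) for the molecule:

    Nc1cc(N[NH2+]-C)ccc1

Heavy atoms from the SMILES: 7 C, 3 N.
Implicit hydrogens by atom environment:
  4 × C (aromatic): 1 H each → 4
  2 × C (aromatic): no H
  1 × C: 3 H
  1 × N: 2 H
  1 × N (charge +1): 2 H
  1 × N: 1 H
  Total hydrogens = 12.
Net charge +1.
Molecular formula: C7H12N3+

C7H12N3+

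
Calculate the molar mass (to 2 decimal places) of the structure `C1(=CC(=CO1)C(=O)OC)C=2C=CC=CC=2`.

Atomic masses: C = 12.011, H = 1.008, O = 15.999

202.21

Molecular formula: C12H10O3.
M = 12×12.011 + 10×1.008 + 3×15.999 = 202.21 g/mol.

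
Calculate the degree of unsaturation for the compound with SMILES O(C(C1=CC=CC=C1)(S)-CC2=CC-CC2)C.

6

Molecular formula from the SMILES: C14H18OS.
DoU = (2C + 2 + N − H − X)/2 = (2·14 + 2 + 0 − 18 − 0)/2 = 12/2 = 6.
(Structurally: 2 ring(s) + 4 π bond(s) = 6.)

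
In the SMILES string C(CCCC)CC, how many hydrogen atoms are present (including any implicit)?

16

Hydrogens are implicit in SMILES; fill each atom to its normal valence:
  5 × C: 2 H each → 10
  2 × C: 3 H each → 6
  Total hydrogens = 16.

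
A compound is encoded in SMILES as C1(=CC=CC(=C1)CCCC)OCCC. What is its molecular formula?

C13H20O

Heavy atoms from the SMILES: 13 C, 1 O.
Implicit hydrogens by atom environment:
  5 × C: 2 H each → 10
  4 × C (aromatic): 1 H each → 4
  2 × C: 3 H each → 6
  2 × C (aromatic): no H
  1 × O: no H
  Total hydrogens = 20.
Molecular formula: C13H20O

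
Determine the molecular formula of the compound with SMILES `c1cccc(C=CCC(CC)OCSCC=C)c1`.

C16H22OS

Heavy atoms from the SMILES: 16 C, 1 O, 1 S.
Implicit hydrogens by atom environment:
  5 × C: 2 H each → 10
  5 × C (aromatic): 1 H each → 5
  4 × C: 1 H each → 4
  1 × C: 3 H
  1 × C (aromatic): no H
  1 × O: no H
  1 × S: no H
  Total hydrogens = 22.
Molecular formula: C16H22OS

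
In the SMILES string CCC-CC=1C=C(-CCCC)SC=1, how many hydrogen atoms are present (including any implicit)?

20

Hydrogens are implicit in SMILES; fill each atom to its normal valence:
  6 × C: 2 H each → 12
  2 × C: 3 H each → 6
  2 × C (aromatic): 1 H each → 2
  2 × C (aromatic): no H
  1 × S (aromatic): no H
  Total hydrogens = 20.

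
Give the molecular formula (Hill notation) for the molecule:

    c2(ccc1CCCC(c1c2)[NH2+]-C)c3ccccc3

Heavy atoms from the SMILES: 17 C, 1 N.
Implicit hydrogens by atom environment:
  8 × C (aromatic): 1 H each → 8
  4 × C (aromatic): no H
  3 × C: 2 H each → 6
  1 × C: 3 H
  1 × C: 1 H
  1 × N (charge +1): 2 H
  Total hydrogens = 20.
Net charge +1.
Molecular formula: C17H20N+

C17H20N+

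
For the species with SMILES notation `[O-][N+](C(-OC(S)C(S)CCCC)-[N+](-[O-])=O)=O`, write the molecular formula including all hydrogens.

Heavy atoms from the SMILES: 7 C, 2 N, 5 O, 2 S.
Implicit hydrogens by atom environment:
  3 × C: 2 H each → 6
  3 × C: 1 H each → 3
  3 × O: no H
  2 × N (charge +1): no H
  2 × O (charge -1): no H
  2 × S: 1 H each → 2
  1 × C: 3 H
  Total hydrogens = 14.
Molecular formula: C7H14N2O5S2

C7H14N2O5S2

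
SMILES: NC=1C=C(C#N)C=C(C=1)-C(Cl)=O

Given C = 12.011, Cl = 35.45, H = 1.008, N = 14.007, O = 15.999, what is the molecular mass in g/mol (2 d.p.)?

180.59

Molecular formula: C8H5ClN2O.
M = 8×12.011 + 1×35.45 + 5×1.008 + 2×14.007 + 1×15.999 = 180.59 g/mol.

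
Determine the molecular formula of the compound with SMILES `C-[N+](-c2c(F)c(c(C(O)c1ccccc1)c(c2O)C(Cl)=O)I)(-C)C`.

C17H17ClFINO3+

Heavy atoms from the SMILES: 17 C, 1 Cl, 1 F, 1 I, 1 N, 3 O.
Implicit hydrogens by atom environment:
  7 × C (aromatic): no H
  5 × C (aromatic): 1 H each → 5
  3 × C: 3 H each → 9
  2 × O: 1 H each → 2
  1 × C: 1 H
  1 × C: no H
  1 × Cl: no H
  1 × F: no H
  1 × I: no H
  1 × N (charge +1): no H
  1 × O: no H
  Total hydrogens = 17.
Net charge +1.
Molecular formula: C17H17ClFINO3+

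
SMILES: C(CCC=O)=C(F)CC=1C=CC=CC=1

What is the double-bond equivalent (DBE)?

6

Molecular formula from the SMILES: C12H13FO.
DoU = (2C + 2 + N − H − X)/2 = (2·12 + 2 + 0 − 13 − 1)/2 = 12/2 = 6.
(Structurally: 1 ring(s) + 5 π bond(s) = 6.)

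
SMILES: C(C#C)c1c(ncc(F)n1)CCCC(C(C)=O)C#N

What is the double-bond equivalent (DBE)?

Molecular formula from the SMILES: C14H14FN3O.
DoU = (2C + 2 + N − H − X)/2 = (2·14 + 2 + 3 − 14 − 1)/2 = 18/2 = 9.
(Structurally: 1 ring(s) + 8 π bond(s) = 9.)

9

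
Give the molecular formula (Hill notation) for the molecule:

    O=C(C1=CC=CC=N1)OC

Heavy atoms from the SMILES: 7 C, 1 N, 2 O.
Implicit hydrogens by atom environment:
  4 × C (aromatic): 1 H each → 4
  2 × O: no H
  1 × C: 3 H
  1 × C (aromatic): no H
  1 × C: no H
  1 × N (aromatic): no H
  Total hydrogens = 7.
Molecular formula: C7H7NO2

C7H7NO2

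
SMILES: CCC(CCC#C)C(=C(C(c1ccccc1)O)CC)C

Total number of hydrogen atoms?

Hydrogens are implicit in SMILES; fill each atom to its normal valence:
  5 × C (aromatic): 1 H each → 5
  4 × C: 2 H each → 8
  3 × C: 3 H each → 9
  3 × C: 1 H each → 3
  3 × C: no H
  1 × C (aromatic): no H
  1 × O: 1 H
  Total hydrogens = 26.

26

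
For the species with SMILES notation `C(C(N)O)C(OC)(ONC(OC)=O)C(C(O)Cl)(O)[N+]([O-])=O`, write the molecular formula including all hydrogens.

C8H16ClN3O9

Heavy atoms from the SMILES: 8 C, 1 Cl, 3 N, 9 O.
Implicit hydrogens by atom environment:
  5 × O: no H
  3 × C: no H
  3 × O: 1 H each → 3
  2 × C: 3 H each → 6
  2 × C: 1 H each → 2
  1 × C: 2 H
  1 × Cl: no H
  1 × N: 2 H
  1 × N: 1 H
  1 × N (charge +1): no H
  1 × O (charge -1): no H
  Total hydrogens = 16.
Molecular formula: C8H16ClN3O9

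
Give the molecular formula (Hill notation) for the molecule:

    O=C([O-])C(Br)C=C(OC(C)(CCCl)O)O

Heavy atoms from the SMILES: 1 Br, 8 C, 1 Cl, 5 O.
Implicit hydrogens by atom environment:
  3 × C: no H
  2 × C: 2 H each → 4
  2 × C: 1 H each → 2
  2 × O: 1 H each → 2
  2 × O: no H
  1 × Br: no H
  1 × C: 3 H
  1 × Cl: no H
  1 × O (charge -1): no H
  Total hydrogens = 11.
Net charge -1.
Molecular formula: C8H11BrClO5-

C8H11BrClO5-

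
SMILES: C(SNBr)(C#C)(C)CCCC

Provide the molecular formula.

C8H14BrNS

Heavy atoms from the SMILES: 1 Br, 8 C, 1 N, 1 S.
Implicit hydrogens by atom environment:
  3 × C: 2 H each → 6
  2 × C: 3 H each → 6
  2 × C: no H
  1 × Br: no H
  1 × C: 1 H
  1 × N: 1 H
  1 × S: no H
  Total hydrogens = 14.
Molecular formula: C8H14BrNS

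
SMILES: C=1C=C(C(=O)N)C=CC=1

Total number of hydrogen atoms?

Hydrogens are implicit in SMILES; fill each atom to its normal valence:
  5 × C (aromatic): 1 H each → 5
  1 × C (aromatic): no H
  1 × C: no H
  1 × N: 2 H
  1 × O: no H
  Total hydrogens = 7.

7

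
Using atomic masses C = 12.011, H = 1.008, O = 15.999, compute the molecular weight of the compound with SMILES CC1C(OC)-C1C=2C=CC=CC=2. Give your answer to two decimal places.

Molecular formula: C11H14O.
M = 11×12.011 + 14×1.008 + 1×15.999 = 162.23 g/mol.

162.23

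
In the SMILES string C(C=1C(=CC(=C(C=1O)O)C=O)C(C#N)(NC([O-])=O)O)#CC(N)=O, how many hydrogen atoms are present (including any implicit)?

8

Hydrogens are implicit in SMILES; fill each atom to its normal valence:
  6 × C: no H
  5 × C (aromatic): no H
  3 × O: 1 H each → 3
  3 × O: no H
  1 × C (aromatic): 1 H
  1 × C: 1 H
  1 × N: 2 H
  1 × N: 1 H
  1 × N: no H
  1 × O (charge -1): no H
  Total hydrogens = 8.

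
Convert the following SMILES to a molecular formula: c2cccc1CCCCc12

C10H12

Heavy atoms from the SMILES: 10 C.
Implicit hydrogens by atom environment:
  4 × C: 2 H each → 8
  4 × C (aromatic): 1 H each → 4
  2 × C (aromatic): no H
  Total hydrogens = 12.
Molecular formula: C10H12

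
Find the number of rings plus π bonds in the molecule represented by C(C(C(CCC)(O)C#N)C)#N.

Molecular formula from the SMILES: C8H12N2O.
DoU = (2C + 2 + N − H − X)/2 = (2·8 + 2 + 2 − 12 − 0)/2 = 8/2 = 4.
(Structurally: 0 ring(s) + 4 π bond(s) = 4.)

4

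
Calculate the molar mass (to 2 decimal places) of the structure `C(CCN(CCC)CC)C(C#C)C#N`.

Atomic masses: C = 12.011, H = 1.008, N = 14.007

Molecular formula: C12H20N2.
M = 12×12.011 + 20×1.008 + 2×14.007 = 192.31 g/mol.

192.31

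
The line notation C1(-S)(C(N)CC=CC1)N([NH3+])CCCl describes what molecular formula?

C8H17ClN3S+

Heavy atoms from the SMILES: 8 C, 1 Cl, 3 N, 1 S.
Implicit hydrogens by atom environment:
  4 × C: 2 H each → 8
  3 × C: 1 H each → 3
  1 × C: no H
  1 × Cl: no H
  1 × N (charge +1): 3 H
  1 × N: 2 H
  1 × N: no H
  1 × S: 1 H
  Total hydrogens = 17.
Net charge +1.
Molecular formula: C8H17ClN3S+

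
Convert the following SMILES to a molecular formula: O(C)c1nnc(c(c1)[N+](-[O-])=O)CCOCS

Heavy atoms from the SMILES: 8 C, 3 N, 4 O, 1 S.
Implicit hydrogens by atom environment:
  3 × C: 2 H each → 6
  3 × C (aromatic): no H
  3 × O: no H
  2 × N (aromatic): no H
  1 × C: 3 H
  1 × C (aromatic): 1 H
  1 × N (charge +1): no H
  1 × O (charge -1): no H
  1 × S: 1 H
  Total hydrogens = 11.
Molecular formula: C8H11N3O4S

C8H11N3O4S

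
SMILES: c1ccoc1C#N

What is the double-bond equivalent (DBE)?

5

Molecular formula from the SMILES: C5H3NO.
DoU = (2C + 2 + N − H − X)/2 = (2·5 + 2 + 1 − 3 − 0)/2 = 10/2 = 5.
(Structurally: 1 ring(s) + 4 π bond(s) = 5.)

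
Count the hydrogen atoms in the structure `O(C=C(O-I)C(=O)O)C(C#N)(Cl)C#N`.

Hydrogens are implicit in SMILES; fill each atom to its normal valence:
  5 × C: no H
  3 × O: no H
  2 × N: no H
  1 × C: 1 H
  1 × Cl: no H
  1 × I: no H
  1 × O: 1 H
  Total hydrogens = 2.

2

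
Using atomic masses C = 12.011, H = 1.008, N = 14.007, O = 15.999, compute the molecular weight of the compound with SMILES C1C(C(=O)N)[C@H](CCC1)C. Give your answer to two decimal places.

Molecular formula: C8H15NO.
M = 8×12.011 + 15×1.008 + 1×14.007 + 1×15.999 = 141.21 g/mol.

141.21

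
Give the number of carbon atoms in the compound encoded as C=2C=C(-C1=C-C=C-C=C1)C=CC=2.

12

The symbol for carbon appears 12 times in the SMILES.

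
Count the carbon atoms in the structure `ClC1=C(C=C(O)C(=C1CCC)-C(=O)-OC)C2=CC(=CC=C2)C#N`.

18

The symbol for carbon appears 18 times in the SMILES. (Cl is a single chlorine, not C + l.)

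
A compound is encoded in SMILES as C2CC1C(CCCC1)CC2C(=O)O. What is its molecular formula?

Heavy atoms from the SMILES: 11 C, 2 O.
Implicit hydrogens by atom environment:
  7 × C: 2 H each → 14
  3 × C: 1 H each → 3
  1 × C: no H
  1 × O: 1 H
  1 × O: no H
  Total hydrogens = 18.
Molecular formula: C11H18O2

C11H18O2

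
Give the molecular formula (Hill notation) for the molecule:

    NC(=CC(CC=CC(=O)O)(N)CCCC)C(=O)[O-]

C12H19N2O4-

Heavy atoms from the SMILES: 12 C, 2 N, 4 O.
Implicit hydrogens by atom environment:
  4 × C: 2 H each → 8
  4 × C: no H
  3 × C: 1 H each → 3
  2 × N: 2 H each → 4
  2 × O: no H
  1 × C: 3 H
  1 × O: 1 H
  1 × O (charge -1): no H
  Total hydrogens = 19.
Net charge -1.
Molecular formula: C12H19N2O4-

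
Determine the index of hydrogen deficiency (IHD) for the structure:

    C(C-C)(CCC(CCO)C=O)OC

1

Molecular formula from the SMILES: C10H20O3.
DoU = (2C + 2 + N − H − X)/2 = (2·10 + 2 + 0 − 20 − 0)/2 = 2/2 = 1.
(Structurally: 0 ring(s) + 1 π bond(s) = 1.)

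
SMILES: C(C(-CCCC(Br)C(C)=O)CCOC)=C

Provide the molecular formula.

Heavy atoms from the SMILES: 1 Br, 12 C, 2 O.
Implicit hydrogens by atom environment:
  6 × C: 2 H each → 12
  3 × C: 1 H each → 3
  2 × C: 3 H each → 6
  2 × O: no H
  1 × Br: no H
  1 × C: no H
  Total hydrogens = 21.
Molecular formula: C12H21BrO2

C12H21BrO2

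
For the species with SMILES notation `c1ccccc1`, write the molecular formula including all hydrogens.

Heavy atoms from the SMILES: 6 C.
Implicit hydrogens by atom environment:
  6 × C (aromatic): 1 H each → 6
  Total hydrogens = 6.
Molecular formula: C6H6

C6H6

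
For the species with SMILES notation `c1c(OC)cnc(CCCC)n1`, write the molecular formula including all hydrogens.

C9H14N2O

Heavy atoms from the SMILES: 9 C, 2 N, 1 O.
Implicit hydrogens by atom environment:
  3 × C: 2 H each → 6
  2 × C: 3 H each → 6
  2 × C (aromatic): 1 H each → 2
  2 × C (aromatic): no H
  2 × N (aromatic): no H
  1 × O: no H
  Total hydrogens = 14.
Molecular formula: C9H14N2O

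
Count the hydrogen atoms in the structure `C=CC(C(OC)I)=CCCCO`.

15

Hydrogens are implicit in SMILES; fill each atom to its normal valence:
  4 × C: 2 H each → 8
  3 × C: 1 H each → 3
  1 × C: 3 H
  1 × C: no H
  1 × I: no H
  1 × O: 1 H
  1 × O: no H
  Total hydrogens = 15.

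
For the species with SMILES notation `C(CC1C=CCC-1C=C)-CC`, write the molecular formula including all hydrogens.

Heavy atoms from the SMILES: 11 C.
Implicit hydrogens by atom environment:
  5 × C: 2 H each → 10
  5 × C: 1 H each → 5
  1 × C: 3 H
  Total hydrogens = 18.
Molecular formula: C11H18

C11H18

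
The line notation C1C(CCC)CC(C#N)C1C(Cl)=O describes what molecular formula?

C10H14ClNO

Heavy atoms from the SMILES: 10 C, 1 Cl, 1 N, 1 O.
Implicit hydrogens by atom environment:
  4 × C: 2 H each → 8
  3 × C: 1 H each → 3
  2 × C: no H
  1 × C: 3 H
  1 × Cl: no H
  1 × N: no H
  1 × O: no H
  Total hydrogens = 14.
Molecular formula: C10H14ClNO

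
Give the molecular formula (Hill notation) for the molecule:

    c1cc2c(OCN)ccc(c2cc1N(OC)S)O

Heavy atoms from the SMILES: 12 C, 2 N, 3 O, 1 S.
Implicit hydrogens by atom environment:
  5 × C (aromatic): 1 H each → 5
  5 × C (aromatic): no H
  2 × O: no H
  1 × C: 3 H
  1 × C: 2 H
  1 × N: 2 H
  1 × N: no H
  1 × O: 1 H
  1 × S: 1 H
  Total hydrogens = 14.
Molecular formula: C12H14N2O3S

C12H14N2O3S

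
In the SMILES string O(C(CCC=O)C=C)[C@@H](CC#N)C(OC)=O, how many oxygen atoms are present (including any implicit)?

4

The symbol for oxygen appears 4 times in the SMILES.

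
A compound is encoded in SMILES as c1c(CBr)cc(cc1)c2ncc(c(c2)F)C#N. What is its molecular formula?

C13H8BrFN2

Heavy atoms from the SMILES: 1 Br, 13 C, 1 F, 2 N.
Implicit hydrogens by atom environment:
  6 × C (aromatic): 1 H each → 6
  5 × C (aromatic): no H
  1 × Br: no H
  1 × C: 2 H
  1 × C: no H
  1 × F: no H
  1 × N (aromatic): no H
  1 × N: no H
  Total hydrogens = 8.
Molecular formula: C13H8BrFN2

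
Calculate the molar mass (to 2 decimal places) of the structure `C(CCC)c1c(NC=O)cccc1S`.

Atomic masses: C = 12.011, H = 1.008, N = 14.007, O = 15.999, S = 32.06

209.31

Molecular formula: C11H15NOS.
M = 11×12.011 + 15×1.008 + 1×14.007 + 1×15.999 + 1×32.06 = 209.31 g/mol.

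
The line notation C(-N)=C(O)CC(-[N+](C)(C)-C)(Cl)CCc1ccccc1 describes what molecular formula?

C15H24ClN2O+

Heavy atoms from the SMILES: 15 C, 1 Cl, 2 N, 1 O.
Implicit hydrogens by atom environment:
  5 × C (aromatic): 1 H each → 5
  3 × C: 3 H each → 9
  3 × C: 2 H each → 6
  2 × C: no H
  1 × C: 1 H
  1 × C (aromatic): no H
  1 × Cl: no H
  1 × N: 2 H
  1 × N (charge +1): no H
  1 × O: 1 H
  Total hydrogens = 24.
Net charge +1.
Molecular formula: C15H24ClN2O+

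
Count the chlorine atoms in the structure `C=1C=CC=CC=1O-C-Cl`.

1

The symbol for chlorine appears 1 time in the SMILES.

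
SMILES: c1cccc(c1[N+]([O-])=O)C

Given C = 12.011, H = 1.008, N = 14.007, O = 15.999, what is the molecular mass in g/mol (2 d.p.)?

137.14

Molecular formula: C7H7NO2.
M = 7×12.011 + 7×1.008 + 1×14.007 + 2×15.999 = 137.14 g/mol.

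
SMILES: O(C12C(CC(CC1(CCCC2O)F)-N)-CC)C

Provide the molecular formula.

Heavy atoms from the SMILES: 13 C, 1 F, 1 N, 2 O.
Implicit hydrogens by atom environment:
  6 × C: 2 H each → 12
  3 × C: 1 H each → 3
  2 × C: 3 H each → 6
  2 × C: no H
  1 × F: no H
  1 × N: 2 H
  1 × O: 1 H
  1 × O: no H
  Total hydrogens = 24.
Molecular formula: C13H24FNO2

C13H24FNO2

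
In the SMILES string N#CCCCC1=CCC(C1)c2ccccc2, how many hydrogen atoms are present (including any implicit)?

Hydrogens are implicit in SMILES; fill each atom to its normal valence:
  5 × C: 2 H each → 10
  5 × C (aromatic): 1 H each → 5
  2 × C: 1 H each → 2
  2 × C: no H
  1 × C (aromatic): no H
  1 × N: no H
  Total hydrogens = 17.

17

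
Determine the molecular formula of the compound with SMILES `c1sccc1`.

C4H4S

Heavy atoms from the SMILES: 4 C, 1 S.
Implicit hydrogens by atom environment:
  4 × C (aromatic): 1 H each → 4
  1 × S (aromatic): no H
  Total hydrogens = 4.
Molecular formula: C4H4S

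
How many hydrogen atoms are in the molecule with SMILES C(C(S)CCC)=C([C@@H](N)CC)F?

18

Hydrogens are implicit in SMILES; fill each atom to its normal valence:
  3 × C: 2 H each → 6
  3 × C: 1 H each → 3
  2 × C: 3 H each → 6
  1 × C: no H
  1 × F: no H
  1 × N: 2 H
  1 × S: 1 H
  Total hydrogens = 18.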